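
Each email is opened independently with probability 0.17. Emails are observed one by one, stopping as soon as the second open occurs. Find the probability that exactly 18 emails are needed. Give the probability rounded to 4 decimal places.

0.0249

Y = trial on which the second success occurs; negative binomial, r=2, p=0.17.
P(Y=18) = C(17,1) · p^2 · (1−p)^16
= 17 · 0.0289 · 0.050728 = 0.024923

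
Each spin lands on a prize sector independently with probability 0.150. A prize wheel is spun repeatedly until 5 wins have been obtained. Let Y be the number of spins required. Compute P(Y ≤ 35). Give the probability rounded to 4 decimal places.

Finishing within 35 spins ⇔ at least 5 successes in the first 35. With X ~ Binomial(35, 0.15), P(Y ≤ 35) = 1 − P(X ≤ 4).
  k=0: C(35,0)·0.15^0·0.85^35 = 0.003386
  k=1: C(35,1)·0.15^1·0.85^34 = 0.020912
  k=2: C(35,2)·0.15^2·0.85^33 = 0.062737
  k=3: C(35,3)·0.15^3·0.85^32 = 0.121784
  k=4: C(35,4)·0.15^4·0.85^31 = 0.171930
1 − 0.380749 = 0.619251

0.6193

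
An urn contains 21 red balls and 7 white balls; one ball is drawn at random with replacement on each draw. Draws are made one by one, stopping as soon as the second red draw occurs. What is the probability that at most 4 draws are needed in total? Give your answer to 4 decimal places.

Finishing within 4 draws ⇔ at least 2 successes in the first 4. With X ~ Binomial(4, 0.75), P(Y ≤ 4) = 1 − P(X ≤ 1).
  k=0: C(4,0)·0.75^0·0.25^4 = 0.003906
  k=1: C(4,1)·0.75^1·0.25^3 = 0.046875
1 − 0.050781 = 0.949219

0.9492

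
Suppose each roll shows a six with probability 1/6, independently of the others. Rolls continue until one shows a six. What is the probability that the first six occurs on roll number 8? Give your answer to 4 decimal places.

0.0465

Geometric (trials to first success), p = 0.166667.
P(Y = 8) = (1−p)^7 · p = 0.27908 · 0.166667 = 0.046514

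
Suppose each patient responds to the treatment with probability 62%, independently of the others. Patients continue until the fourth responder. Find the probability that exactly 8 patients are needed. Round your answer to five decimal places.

Y = trial on which the fourth success occurs; negative binomial, r=4, p=0.62.
P(Y=8) = C(7,3) · p^4 · (1−p)^4
= 35 · 0.14776 · 0.020851 = 0.1078373

0.10784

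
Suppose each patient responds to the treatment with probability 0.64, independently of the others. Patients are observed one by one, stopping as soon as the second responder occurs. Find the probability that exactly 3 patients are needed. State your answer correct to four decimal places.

Y = trial on which the second success occurs; negative binomial, r=2, p=0.64.
P(Y=3) = C(2,1) · p^2 · (1−p)^1
= 2 · 0.4096 · 0.36 = 0.294912

0.2949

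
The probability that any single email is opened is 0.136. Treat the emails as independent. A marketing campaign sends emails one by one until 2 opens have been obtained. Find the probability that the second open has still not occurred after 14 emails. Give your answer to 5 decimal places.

0.41385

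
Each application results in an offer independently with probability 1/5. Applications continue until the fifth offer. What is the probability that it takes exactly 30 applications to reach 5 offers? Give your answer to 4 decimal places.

Y = trial on which the fifth success occurs; negative binomial, r=5, p=0.20.
P(Y=30) = C(29,4) · p^5 · (1−p)^25
= 23751 · 0.00032 · 0.0037779 = 0.028713

0.0287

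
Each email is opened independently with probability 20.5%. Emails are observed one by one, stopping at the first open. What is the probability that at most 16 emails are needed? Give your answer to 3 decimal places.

0.975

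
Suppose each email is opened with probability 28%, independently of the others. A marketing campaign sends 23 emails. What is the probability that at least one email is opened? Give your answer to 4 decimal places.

P(at least one) = 1 − P(none) = 1 − (1 − 0.28)^23
= 1 − 0.000523 = 0.999477

0.9995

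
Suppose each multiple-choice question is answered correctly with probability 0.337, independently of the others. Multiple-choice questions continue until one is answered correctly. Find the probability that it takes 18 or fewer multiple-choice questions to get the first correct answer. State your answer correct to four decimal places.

Y = number of multiple-choice questions to the first success; geometric, p = 0.337.
P(Y ≤ 18) = 1 − (1−p)^18 = 1 − 0.000613 = 0.999387

0.9994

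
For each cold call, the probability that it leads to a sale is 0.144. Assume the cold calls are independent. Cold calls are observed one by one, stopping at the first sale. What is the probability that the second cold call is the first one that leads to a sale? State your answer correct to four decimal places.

Geometric (trials to first success), p = 0.144.
P(Y = 2) = (1−p)^1 · p = 0.856 · 0.144 = 0.123264

0.1233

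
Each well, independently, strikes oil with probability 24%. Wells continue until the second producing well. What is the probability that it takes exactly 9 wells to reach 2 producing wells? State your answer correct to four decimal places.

Y = trial on which the second success occurs; negative binomial, r=2, p=0.24.
P(Y=9) = C(8,1) · p^2 · (1−p)^7
= 8 · 0.0576 · 0.14645 = 0.067485

0.0675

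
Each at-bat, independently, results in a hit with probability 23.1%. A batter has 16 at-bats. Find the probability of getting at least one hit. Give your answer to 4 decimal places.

P(at least one) = 1 − P(none) = 1 − (1 − 0.231)^16
= 1 − 0.014956 = 0.985044

0.9850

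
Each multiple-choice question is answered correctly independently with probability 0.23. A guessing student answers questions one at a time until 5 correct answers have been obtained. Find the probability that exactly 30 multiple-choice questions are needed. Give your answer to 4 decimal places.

0.0222

Y = trial on which the fifth success occurs; negative binomial, r=5, p=0.23.
P(Y=30) = C(29,4) · p^5 · (1−p)^25
= 23751 · 0.00064363 · 0.001453 = 0.022212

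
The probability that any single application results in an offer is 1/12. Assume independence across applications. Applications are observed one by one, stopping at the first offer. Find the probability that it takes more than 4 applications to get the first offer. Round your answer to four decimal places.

Y = number of applications to the first success; geometric, p = 0.083333.
P(Y > 4) = P(first 4 all fail) = (1−p)^4 = 0.706067

0.7061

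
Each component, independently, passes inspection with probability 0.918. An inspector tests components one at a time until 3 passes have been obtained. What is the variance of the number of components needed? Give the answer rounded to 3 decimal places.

0.292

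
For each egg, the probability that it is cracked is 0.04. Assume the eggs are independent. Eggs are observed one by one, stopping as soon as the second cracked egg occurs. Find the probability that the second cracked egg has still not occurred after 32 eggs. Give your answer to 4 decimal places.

0.6319

Needing more than 32 eggs ⇔ fewer than 2 successes in the first 32. With X ~ Binomial(32, 0.04), P(Y > 32) = P(X ≤ 1).
  k=0: C(32,0)·0.04^0·0.96^32 = 0.270819
  k=1: C(32,1)·0.04^1·0.96^31 = 0.361092
P(X ≤ 1) = 0.631911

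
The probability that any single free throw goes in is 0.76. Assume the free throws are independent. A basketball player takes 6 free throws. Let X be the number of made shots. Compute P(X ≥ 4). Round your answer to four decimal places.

0.8461

X ~ Binomial(6, 0.76); P(X ≥ 4) = Σ C(6,k) p^k (1−p)^(6−k) over k:
  k=4: C(6,4)·0.76^4·0.24^2 = 0.288249
  k=5: C(6,5)·0.76^5·0.24^1 = 0.365116
  k=6: C(6,6)·0.76^6·0.24^0 = 0.192700
Total = 0.846065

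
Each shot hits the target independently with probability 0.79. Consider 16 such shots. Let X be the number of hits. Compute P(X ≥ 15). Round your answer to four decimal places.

0.1209

X ~ Binomial(16, 0.79); P(X ≥ 15) = Σ C(16,k) p^k (1−p)^(16−k) over k:
  k=15: C(16,15)·0.79^15·0.21^1 = 0.097892
  k=16: C(16,16)·0.79^16·0.21^0 = 0.023016
Total = 0.120908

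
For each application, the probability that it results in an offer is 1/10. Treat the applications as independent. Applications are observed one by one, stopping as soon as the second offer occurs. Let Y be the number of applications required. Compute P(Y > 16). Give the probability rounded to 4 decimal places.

0.5147

Needing more than 16 applications ⇔ fewer than 2 successes in the first 16. With X ~ Binomial(16, 0.10), P(Y > 16) = P(X ≤ 1).
  k=0: C(16,0)·0.10^0·0.90^16 = 0.185302
  k=1: C(16,1)·0.10^1·0.90^15 = 0.329426
P(X ≤ 1) = 0.514728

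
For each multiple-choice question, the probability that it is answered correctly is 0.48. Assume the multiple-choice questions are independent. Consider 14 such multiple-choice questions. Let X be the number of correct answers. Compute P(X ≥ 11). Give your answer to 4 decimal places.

0.0202

X ~ Binomial(14, 0.48); P(X ≥ 11) = Σ C(14,k) p^k (1−p)^(14−k) over k:
  k=11: C(14,11)·0.48^11·0.52^3 = 0.015950
  k=12: C(14,12)·0.48^12·0.52^2 = 0.003681
  k=13: C(14,13)·0.48^13·0.52^1 = 0.000523
  k=14: C(14,14)·0.48^14·0.52^0 = 0.000034
Total = 0.020188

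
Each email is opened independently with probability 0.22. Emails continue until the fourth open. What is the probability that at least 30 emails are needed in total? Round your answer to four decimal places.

Needing more than 29 emails ⇔ fewer than 4 successes in the first 29. With X ~ Binomial(29, 0.22), P(Y > 29) = P(X ≤ 3).
  k=0: C(29,0)·0.22^0·0.78^29 = 0.000743
  k=1: C(29,1)·0.22^1·0.78^28 = 0.006074
  k=2: C(29,2)·0.22^2·0.78^27 = 0.023984
  k=3: C(29,3)·0.22^3·0.78^26 = 0.060883
P(X ≤ 3) = 0.091684

0.0917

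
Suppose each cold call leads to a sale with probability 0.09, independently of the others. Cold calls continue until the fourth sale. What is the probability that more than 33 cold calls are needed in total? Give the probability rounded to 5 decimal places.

0.65445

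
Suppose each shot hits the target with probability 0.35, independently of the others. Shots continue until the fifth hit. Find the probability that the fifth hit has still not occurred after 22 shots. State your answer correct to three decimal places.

Needing more than 22 shots ⇔ fewer than 5 successes in the first 22. With X ~ Binomial(22, 0.35), P(Y > 22) = P(X ≤ 4).
  k=0: C(22,0)·0.35^0·0.65^22 = 0.00008
  k=1: C(22,1)·0.35^1·0.65^21 = 0.00091
  k=2: C(22,2)·0.35^2·0.65^20 = 0.00513
  k=3: C(22,3)·0.35^3·0.65^19 = 0.01841
  k=4: C(22,4)·0.35^4·0.65^18 = 0.04709
P(X ≤ 4) = 0.07161

0.072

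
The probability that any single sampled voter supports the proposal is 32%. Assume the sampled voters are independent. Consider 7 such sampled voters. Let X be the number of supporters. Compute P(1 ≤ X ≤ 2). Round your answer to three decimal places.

0.534

X ~ Binomial(7, 0.32); P(1 ≤ X ≤ 2) = Σ C(7,k) p^k (1−p)^(7−k) over k:
  k=1: C(7,1)·0.32^1·0.68^6 = 0.22146
  k=2: C(7,2)·0.32^2·0.68^5 = 0.31265
Total = 0.53412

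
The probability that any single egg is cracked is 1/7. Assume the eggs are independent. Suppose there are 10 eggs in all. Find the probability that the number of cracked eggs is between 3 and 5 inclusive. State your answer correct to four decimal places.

X ~ Binomial(10, 0.142857); P(3 ≤ X ≤ 5) = Σ C(10,k) p^k (1−p)^(10−k) over k:
  k=3: C(10,3)·0.142857^3·0.857143^7 = 0.118921
  k=4: C(10,4)·0.142857^4·0.857143^6 = 0.034685
  k=5: C(10,5)·0.142857^5·0.857143^5 = 0.006937
Total = 0.160544

0.1605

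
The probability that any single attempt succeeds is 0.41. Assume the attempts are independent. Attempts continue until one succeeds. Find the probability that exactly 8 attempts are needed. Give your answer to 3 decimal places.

0.010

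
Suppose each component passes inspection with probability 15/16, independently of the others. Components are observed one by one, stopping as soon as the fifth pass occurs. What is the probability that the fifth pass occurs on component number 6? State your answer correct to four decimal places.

Y = trial on which the fifth success occurs; negative binomial, r=5, p=0.9375.
P(Y=6) = C(5,4) · p^5 · (1−p)^1
= 5 · 0.7242 · 0.0625 = 0.226311

0.2263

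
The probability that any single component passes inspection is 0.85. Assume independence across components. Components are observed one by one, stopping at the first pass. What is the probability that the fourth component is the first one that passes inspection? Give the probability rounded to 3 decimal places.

0.003

Geometric (trials to first success), p = 0.85.
P(Y = 4) = (1−p)^3 · p = 0.003375 · 0.85 = 0.00287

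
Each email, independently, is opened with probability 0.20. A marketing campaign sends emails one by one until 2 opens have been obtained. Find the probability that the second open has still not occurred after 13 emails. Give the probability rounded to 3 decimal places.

0.234

Needing more than 13 emails ⇔ fewer than 2 successes in the first 13. With X ~ Binomial(13, 0.20), P(Y > 13) = P(X ≤ 1).
  k=0: C(13,0)·0.20^0·0.80^13 = 0.05498
  k=1: C(13,1)·0.20^1·0.80^12 = 0.17867
P(X ≤ 1) = 0.23365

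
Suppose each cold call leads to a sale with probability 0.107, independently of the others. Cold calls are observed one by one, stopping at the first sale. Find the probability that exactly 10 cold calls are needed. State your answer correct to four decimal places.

Geometric (trials to first success), p = 0.107.
P(Y = 10) = (1−p)^9 · p = 0.36113 · 0.107 = 0.038641

0.0386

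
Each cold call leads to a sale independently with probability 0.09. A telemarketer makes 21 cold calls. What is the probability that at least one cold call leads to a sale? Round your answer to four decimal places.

0.8620

P(at least one) = 1 − P(none) = 1 − (1 − 0.09)^21
= 1 − 0.137997 = 0.862003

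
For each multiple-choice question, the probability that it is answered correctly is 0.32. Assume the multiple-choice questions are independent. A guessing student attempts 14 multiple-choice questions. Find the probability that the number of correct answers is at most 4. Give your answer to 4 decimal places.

0.5187

X ~ Binomial(14, 0.32); P(X ≤ 4) = Σ C(14,k) p^k (1−p)^(14−k) over k:
  k=0: C(14,0)·0.32^0·0.68^14 = 0.004520
  k=1: C(14,1)·0.32^1·0.68^13 = 0.029778
  k=2: C(14,2)·0.32^2·0.68^12 = 0.091085
  k=3: C(14,3)·0.32^3·0.68^11 = 0.171455
  k=4: C(14,4)·0.32^4·0.68^10 = 0.221883
Total = 0.518720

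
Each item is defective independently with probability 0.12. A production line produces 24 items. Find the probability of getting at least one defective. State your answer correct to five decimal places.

0.95349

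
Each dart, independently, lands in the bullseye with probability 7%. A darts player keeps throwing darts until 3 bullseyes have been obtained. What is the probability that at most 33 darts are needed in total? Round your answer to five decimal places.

Finishing within 33 darts ⇔ at least 3 successes in the first 33. With X ~ Binomial(33, 0.07), P(Y ≤ 33) = 1 − P(X ≤ 2).
  k=0: C(33,0)·0.07^0·0.93^33 = 0.0911879
  k=1: C(33,1)·0.07^1·0.93^32 = 0.2264990
  k=2: C(33,2)·0.07^2·0.93^31 = 0.2727730
1 − 0.5904600 = 0.4095400

0.40954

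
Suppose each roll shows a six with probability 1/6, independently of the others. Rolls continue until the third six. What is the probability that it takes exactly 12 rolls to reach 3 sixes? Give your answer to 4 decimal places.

0.0493

Y = trial on which the third success occurs; negative binomial, r=3, p=0.166667.
P(Y=12) = C(11,2) · p^3 · (1−p)^9
= 55 · 0.0046296 · 0.19381 = 0.049349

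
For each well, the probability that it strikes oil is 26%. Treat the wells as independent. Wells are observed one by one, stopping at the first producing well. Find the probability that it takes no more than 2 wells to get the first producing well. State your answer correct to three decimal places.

0.452

Y = number of wells to the first success; geometric, p = 0.26.
P(Y ≤ 2) = 1 − (1−p)^2 = 1 − 0.54760 = 0.45240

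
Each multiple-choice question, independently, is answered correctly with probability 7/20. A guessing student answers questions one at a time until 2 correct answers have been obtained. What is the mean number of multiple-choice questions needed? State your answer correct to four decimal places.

5.7143

Y = total multiple-choice questions until the second success; negative binomial with r=2, p=0.35.
E[Y] = r / p = 2 / 0.35 = 5.714286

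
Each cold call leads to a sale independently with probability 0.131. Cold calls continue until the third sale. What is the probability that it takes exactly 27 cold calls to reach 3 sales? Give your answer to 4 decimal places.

Y = trial on which the third success occurs; negative binomial, r=3, p=0.131.
P(Y=27) = C(26,2) · p^3 · (1−p)^24
= 325 · 0.0022481 · 0.034393 = 0.025129

0.0251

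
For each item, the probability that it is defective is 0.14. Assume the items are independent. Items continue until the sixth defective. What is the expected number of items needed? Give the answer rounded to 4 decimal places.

42.8571

Y = total items until the sixth success; negative binomial with r=6, p=0.14.
E[Y] = r / p = 6 / 0.14 = 42.857143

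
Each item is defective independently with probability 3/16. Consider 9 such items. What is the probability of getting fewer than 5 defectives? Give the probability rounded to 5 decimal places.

0.98511

X ~ Binomial(9, 0.1875); P(X ≤ 4) = Σ C(9,k) p^k (1−p)^(9−k) over k:
  k=0: C(9,0)·0.1875^0·0.8125^9 = 0.1543158
  k=1: C(9,1)·0.1875^1·0.8125^8 = 0.3205020
  k=2: C(9,2)·0.1875^2·0.8125^7 = 0.2958480
  k=3: C(9,3)·0.1875^3·0.8125^6 = 0.1593028
  k=4: C(9,4)·0.1875^4·0.8125^5 = 0.0551433
Total = 0.9851118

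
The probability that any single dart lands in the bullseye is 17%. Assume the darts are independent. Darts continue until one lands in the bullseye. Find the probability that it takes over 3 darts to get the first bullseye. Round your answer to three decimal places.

Y = number of darts to the first success; geometric, p = 0.17.
P(Y > 3) = P(first 3 all fail) = (1−p)^3 = 0.57179

0.572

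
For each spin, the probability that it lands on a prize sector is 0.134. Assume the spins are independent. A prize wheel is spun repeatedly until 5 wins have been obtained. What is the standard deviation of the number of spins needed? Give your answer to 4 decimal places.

15.5288

Y = total spins until the fifth success; negative binomial with r=5, p=0.134.
SD(Y) = √[r(1−p)/p²] = √(241.145021) = 15.528845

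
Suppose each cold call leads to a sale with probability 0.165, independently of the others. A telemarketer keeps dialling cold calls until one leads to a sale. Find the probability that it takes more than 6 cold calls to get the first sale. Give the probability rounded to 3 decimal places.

Y = number of cold calls to the first success; geometric, p = 0.165.
P(Y > 6) = P(first 6 all fail) = (1−p)^6 = 0.33894

0.339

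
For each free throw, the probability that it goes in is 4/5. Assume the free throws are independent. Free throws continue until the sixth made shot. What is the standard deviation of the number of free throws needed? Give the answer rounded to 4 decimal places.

Y = total free throws until the sixth success; negative binomial with r=6, p=0.80.
SD(Y) = √[r(1−p)/p²] = √(1.875000) = 1.369306

1.3693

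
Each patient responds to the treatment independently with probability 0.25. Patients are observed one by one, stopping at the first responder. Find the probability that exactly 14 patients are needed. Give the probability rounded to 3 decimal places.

0.006

Geometric (trials to first success), p = 0.25.
P(Y = 14) = (1−p)^13 · p = 0.023757 · 0.25 = 0.00594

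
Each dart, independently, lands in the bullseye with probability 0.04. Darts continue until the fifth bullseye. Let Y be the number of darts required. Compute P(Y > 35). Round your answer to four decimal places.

Needing more than 35 darts ⇔ fewer than 5 successes in the first 35. With X ~ Binomial(35, 0.04), P(Y > 35) = P(X ≤ 4).
  k=0: C(35,0)·0.04^0·0.96^35 = 0.239603
  k=1: C(35,1)·0.04^1·0.96^34 = 0.349422
  k=2: C(35,2)·0.04^2·0.96^33 = 0.247507
  k=3: C(35,3)·0.04^3·0.96^32 = 0.113441
  k=4: C(35,4)·0.04^4·0.96^31 = 0.037814
P(X ≤ 4) = 0.987787

0.9878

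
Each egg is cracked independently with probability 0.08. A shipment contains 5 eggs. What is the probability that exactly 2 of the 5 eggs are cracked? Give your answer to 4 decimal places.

0.0498

X ~ Binomial(n=5, p=0.08).
P(X=2) = C(5,2) · p^2 · (1−p)^3
= 10 · 0.0064 · 0.77869 = 0.049836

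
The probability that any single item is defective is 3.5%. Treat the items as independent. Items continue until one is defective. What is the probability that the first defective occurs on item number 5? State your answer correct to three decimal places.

Geometric (trials to first success), p = 0.035.
P(Y = 5) = (1−p)^4 · p = 0.86718 · 0.035 = 0.03035

0.030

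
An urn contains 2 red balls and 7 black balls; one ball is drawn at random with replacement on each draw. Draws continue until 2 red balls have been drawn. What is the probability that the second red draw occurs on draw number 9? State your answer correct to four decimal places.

Y = trial on which the second success occurs; negative binomial, r=2, p=0.222222.
P(Y=9) = C(8,1) · p^2 · (1−p)^7
= 8 · 0.049383 · 0.17218 = 0.068023

0.0680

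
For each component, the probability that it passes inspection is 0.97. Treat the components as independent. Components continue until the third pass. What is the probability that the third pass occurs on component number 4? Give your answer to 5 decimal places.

Y = trial on which the third success occurs; negative binomial, r=3, p=0.97.
P(Y=4) = C(3,2) · p^3 · (1−p)^1
= 3 · 0.91267 · 0.03 = 0.0821406

0.08214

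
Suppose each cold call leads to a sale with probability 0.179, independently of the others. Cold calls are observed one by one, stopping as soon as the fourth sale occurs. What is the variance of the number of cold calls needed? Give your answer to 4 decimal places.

102.4937

Y = total cold calls until the fourth success; negative binomial with r=4, p=0.179.
Var(Y) = r(1−p)/p² = 4·0.821 / 0.179² = 102.493680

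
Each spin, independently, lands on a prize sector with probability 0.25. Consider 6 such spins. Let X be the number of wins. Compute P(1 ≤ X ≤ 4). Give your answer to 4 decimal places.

0.8174

X ~ Binomial(6, 0.25); P(1 ≤ X ≤ 4) = Σ C(6,k) p^k (1−p)^(6−k) over k:
  k=1: C(6,1)·0.25^1·0.75^5 = 0.355957
  k=2: C(6,2)·0.25^2·0.75^4 = 0.296631
  k=3: C(6,3)·0.25^3·0.75^3 = 0.131836
  k=4: C(6,4)·0.25^4·0.75^2 = 0.032959
Total = 0.817383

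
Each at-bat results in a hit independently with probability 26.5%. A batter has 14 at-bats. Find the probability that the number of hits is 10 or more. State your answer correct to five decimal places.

0.00057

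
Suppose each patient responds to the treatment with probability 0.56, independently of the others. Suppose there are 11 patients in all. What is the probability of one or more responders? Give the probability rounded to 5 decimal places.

P(at least one) = 1 − P(none) = 1 − (1 − 0.56)^11
= 1 − 0.0001197 = 0.9998803

0.99988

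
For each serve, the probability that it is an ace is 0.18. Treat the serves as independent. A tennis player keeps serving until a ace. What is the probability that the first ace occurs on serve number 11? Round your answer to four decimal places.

0.0247

Geometric (trials to first success), p = 0.18.
P(Y = 11) = (1−p)^10 · p = 0.13745 · 0.18 = 0.024741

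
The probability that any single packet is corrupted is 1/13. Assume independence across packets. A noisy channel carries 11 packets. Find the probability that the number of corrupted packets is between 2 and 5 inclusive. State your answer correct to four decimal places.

0.2053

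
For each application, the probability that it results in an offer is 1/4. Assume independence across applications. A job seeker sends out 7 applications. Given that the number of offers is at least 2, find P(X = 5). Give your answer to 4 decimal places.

X ~ Binomial(7, 0.25). Want P(X=5 | X≥2) = P(X=5) / P(X≥2).
P(X=5) = C(7,5)·0.25^5·0.75^2 = 0.011536
P(X≥2) = 1 − 0.133484 − 0.311462 = 0.555054
Ratio = 0.011536 / 0.555054 = 0.020783

0.0208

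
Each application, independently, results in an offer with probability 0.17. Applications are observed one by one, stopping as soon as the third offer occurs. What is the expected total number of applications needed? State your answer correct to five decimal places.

17.64706

Y = total applications until the third success; negative binomial with r=3, p=0.17.
E[Y] = r / p = 3 / 0.17 = 17.6470588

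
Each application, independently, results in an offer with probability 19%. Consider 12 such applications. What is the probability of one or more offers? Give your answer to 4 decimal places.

P(at least one) = 1 − P(none) = 1 − (1 − 0.19)^12
= 1 − 0.079766 = 0.920234

0.9202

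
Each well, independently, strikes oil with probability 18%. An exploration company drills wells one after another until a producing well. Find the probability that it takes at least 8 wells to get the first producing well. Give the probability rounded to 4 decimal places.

0.2493

Y = number of wells to the first success; geometric, p = 0.18.
P(Y > 7) = P(first 7 all fail) = (1−p)^7 = 0.249285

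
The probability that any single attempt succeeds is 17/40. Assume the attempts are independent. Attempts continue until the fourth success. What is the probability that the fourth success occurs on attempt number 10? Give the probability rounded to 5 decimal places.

Y = trial on which the fourth success occurs; negative binomial, r=4, p=0.425.
P(Y=10) = C(9,3) · p^4 · (1−p)^6
= 84 · 0.032625 · 0.036142 = 0.0990472

0.09905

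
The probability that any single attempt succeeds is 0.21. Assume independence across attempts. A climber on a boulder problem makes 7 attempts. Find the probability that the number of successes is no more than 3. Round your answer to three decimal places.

X ~ Binomial(7, 0.21); P(X ≤ 3) = Σ C(7,k) p^k (1−p)^(7−k) over k:
  k=0: C(7,0)·0.21^0·0.79^7 = 0.19204
  k=1: C(7,1)·0.21^1·0.79^6 = 0.35734
  k=2: C(7,2)·0.21^2·0.79^5 = 0.28497
  k=3: C(7,3)·0.21^3·0.79^4 = 0.12625
Total = 0.96059

0.961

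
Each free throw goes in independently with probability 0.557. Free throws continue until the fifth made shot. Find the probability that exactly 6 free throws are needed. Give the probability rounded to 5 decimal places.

Y = trial on which the fifth success occurs; negative binomial, r=5, p=0.557.
P(Y=6) = C(5,4) · p^5 · (1−p)^1
= 5 · 0.053614 · 0.443 = 0.1187544

0.11875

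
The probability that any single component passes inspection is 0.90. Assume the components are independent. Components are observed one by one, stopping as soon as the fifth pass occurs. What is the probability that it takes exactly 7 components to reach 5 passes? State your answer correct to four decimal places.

Y = trial on which the fifth success occurs; negative binomial, r=5, p=0.90.
P(Y=7) = C(6,4) · p^5 · (1−p)^2
= 15 · 0.59049 · 0.01 = 0.088573

0.0886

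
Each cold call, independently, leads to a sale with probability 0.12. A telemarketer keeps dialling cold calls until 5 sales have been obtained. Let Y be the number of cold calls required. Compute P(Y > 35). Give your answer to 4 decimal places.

0.5875

Needing more than 35 cold calls ⇔ fewer than 5 successes in the first 35. With X ~ Binomial(35, 0.12), P(Y > 35) = P(X ≤ 4).
  k=0: C(35,0)·0.12^0·0.88^35 = 0.011400
  k=1: C(35,1)·0.12^1·0.88^34 = 0.054408
  k=2: C(35,2)·0.12^2·0.88^33 = 0.126127
  k=3: C(35,3)·0.12^3·0.88^32 = 0.189190
  k=4: C(35,4)·0.12^4·0.88^31 = 0.206389
P(X ≤ 4) = 0.587514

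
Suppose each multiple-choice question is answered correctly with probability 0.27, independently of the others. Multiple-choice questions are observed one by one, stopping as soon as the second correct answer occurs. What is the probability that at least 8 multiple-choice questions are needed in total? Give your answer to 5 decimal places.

Needing more than 7 multiple-choice questions ⇔ fewer than 2 successes in the first 7. With X ~ Binomial(7, 0.27), P(Y > 7) = P(X ≤ 1).
  k=0: C(7,0)·0.27^0·0.73^7 = 0.1104740
  k=1: C(7,1)·0.27^1·0.73^6 = 0.2860217
P(X ≤ 1) = 0.3964957

0.39650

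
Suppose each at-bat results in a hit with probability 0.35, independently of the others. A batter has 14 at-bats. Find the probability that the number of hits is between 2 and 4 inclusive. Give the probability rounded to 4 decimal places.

X ~ Binomial(14, 0.35); P(2 ≤ X ≤ 4) = Σ C(14,k) p^k (1−p)^(14−k) over k:
  k=2: C(14,2)·0.35^2·0.65^12 = 0.063407
  k=3: C(14,3)·0.35^3·0.65^11 = 0.136569
  k=4: C(14,4)·0.35^4·0.65^10 = 0.202227
Total = 0.402203

0.4022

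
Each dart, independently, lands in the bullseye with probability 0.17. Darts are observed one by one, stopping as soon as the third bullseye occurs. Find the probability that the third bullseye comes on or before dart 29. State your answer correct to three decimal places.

0.892

Finishing within 29 darts ⇔ at least 3 successes in the first 29. With X ~ Binomial(29, 0.17), P(Y ≤ 29) = 1 − P(X ≤ 2).
  k=0: C(29,0)·0.17^0·0.83^29 = 0.00450
  k=1: C(29,1)·0.17^1·0.83^28 = 0.02673
  k=2: C(29,2)·0.17^2·0.83^27 = 0.07665
1 − 0.10789 = 0.89211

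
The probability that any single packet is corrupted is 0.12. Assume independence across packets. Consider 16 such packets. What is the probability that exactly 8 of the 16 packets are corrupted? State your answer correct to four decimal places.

0.0002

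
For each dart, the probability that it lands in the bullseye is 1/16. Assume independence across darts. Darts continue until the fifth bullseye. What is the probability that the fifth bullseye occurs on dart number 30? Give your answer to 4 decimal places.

Y = trial on which the fifth success occurs; negative binomial, r=5, p=0.0625.
P(Y=30) = C(29,4) · p^5 · (1−p)^25
= 23751 · 9.5367e-07 · 0.1992 = 0.004512

0.0045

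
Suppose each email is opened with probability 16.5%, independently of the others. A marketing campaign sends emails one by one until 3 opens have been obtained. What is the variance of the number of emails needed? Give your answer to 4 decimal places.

92.0110

Y = total emails until the third success; negative binomial with r=3, p=0.165.
Var(Y) = r(1−p)/p² = 3·0.835 / 0.165² = 92.011019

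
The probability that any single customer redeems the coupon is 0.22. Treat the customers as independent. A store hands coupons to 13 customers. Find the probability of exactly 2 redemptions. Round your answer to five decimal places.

0.24546

X ~ Binomial(n=13, p=0.22).
P(X=2) = C(13,2) · p^2 · (1−p)^11
= 78 · 0.0484 · 0.065019 = 0.2454599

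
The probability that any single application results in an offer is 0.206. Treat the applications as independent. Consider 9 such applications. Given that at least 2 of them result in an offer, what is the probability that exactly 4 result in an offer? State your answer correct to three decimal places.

0.123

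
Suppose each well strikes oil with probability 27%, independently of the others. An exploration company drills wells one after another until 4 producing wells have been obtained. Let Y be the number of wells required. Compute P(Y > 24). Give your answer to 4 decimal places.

0.0787

Needing more than 24 wells ⇔ fewer than 4 successes in the first 24. With X ~ Binomial(24, 0.27), P(Y > 24) = P(X ≤ 3).
  k=0: C(24,0)·0.27^0·0.73^24 = 0.000525
  k=1: C(24,1)·0.27^1·0.73^23 = 0.004656
  k=2: C(24,2)·0.27^2·0.73^22 = 0.019803
  k=3: C(24,3)·0.27^3·0.73^21 = 0.053713
P(X ≤ 3) = 0.078697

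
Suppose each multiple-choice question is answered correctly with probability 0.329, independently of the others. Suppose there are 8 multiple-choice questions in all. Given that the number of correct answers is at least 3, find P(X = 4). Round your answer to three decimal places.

X ~ Binomial(8, 0.329). Want P(X=4 | X≥3) = P(X=4) / P(X≥3).
P(X=4) = C(8,4)·0.329^4·0.671^4 = 0.16625
P(X≥3) = 1 − 0.04109 − 0.16119 − 0.27662 = 0.52109
Ratio = 0.16625 / 0.52109 = 0.31905

0.319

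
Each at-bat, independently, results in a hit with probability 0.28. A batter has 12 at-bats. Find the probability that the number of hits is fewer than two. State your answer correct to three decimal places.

X ~ Binomial(12, 0.28); P(X ≤ 1) = Σ C(12,k) p^k (1−p)^(12−k) over k:
  k=0: C(12,0)·0.28^0·0.72^12 = 0.01941
  k=1: C(12,1)·0.28^1·0.72^11 = 0.09057
Total = 0.10998

0.110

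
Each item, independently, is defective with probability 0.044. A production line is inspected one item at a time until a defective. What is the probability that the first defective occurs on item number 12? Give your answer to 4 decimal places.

Geometric (trials to first success), p = 0.044.
P(Y = 12) = (1−p)^11 · p = 0.60959 · 0.044 = 0.026822

0.0268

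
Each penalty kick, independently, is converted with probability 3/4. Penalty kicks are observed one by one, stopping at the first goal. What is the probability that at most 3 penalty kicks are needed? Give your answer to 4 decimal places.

Y = number of penalty kicks to the first success; geometric, p = 0.75.
P(Y ≤ 3) = 1 − (1−p)^3 = 1 − 0.015625 = 0.984375

0.9844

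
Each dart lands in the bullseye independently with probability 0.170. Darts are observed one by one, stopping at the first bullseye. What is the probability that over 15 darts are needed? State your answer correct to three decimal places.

0.061

Y = number of darts to the first success; geometric, p = 0.17.
P(Y > 15) = P(first 15 all fail) = (1−p)^15 = 0.06112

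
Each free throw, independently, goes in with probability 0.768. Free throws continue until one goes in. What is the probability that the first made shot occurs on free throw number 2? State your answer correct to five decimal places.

Geometric (trials to first success), p = 0.768.
P(Y = 2) = (1−p)^1 · p = 0.232 · 0.768 = 0.1781760

0.17818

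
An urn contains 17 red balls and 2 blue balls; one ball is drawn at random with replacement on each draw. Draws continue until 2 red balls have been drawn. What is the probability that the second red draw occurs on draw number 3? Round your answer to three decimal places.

Y = trial on which the second success occurs; negative binomial, r=2, p=0.894737.
P(Y=3) = C(2,1) · p^2 · (1−p)^1
= 2 · 0.80055 · 0.10526 = 0.16854

0.169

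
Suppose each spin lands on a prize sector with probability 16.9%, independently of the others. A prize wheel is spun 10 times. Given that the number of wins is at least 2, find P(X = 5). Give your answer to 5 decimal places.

0.02629

X ~ Binomial(10, 0.169). Want P(X=5 | X≥2) = P(X=5) / P(X≥2).
P(X=5) = C(10,5)·0.169^5·0.831^5 = 0.0137670
P(X≥2) = 1 − 0.1570400 − 0.3193713 = 0.5235887
Ratio = 0.0137670 / 0.5235887 = 0.0262935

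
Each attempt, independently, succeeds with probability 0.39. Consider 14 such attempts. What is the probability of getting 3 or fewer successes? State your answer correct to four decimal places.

0.1405

X ~ Binomial(14, 0.39); P(X ≤ 3) = Σ C(14,k) p^k (1−p)^(14−k) over k:
  k=0: C(14,0)·0.39^0·0.61^14 = 0.000988
  k=1: C(14,1)·0.39^1·0.61^13 = 0.008841
  k=2: C(14,2)·0.39^2·0.61^12 = 0.036739
  k=3: C(14,3)·0.39^3·0.61^11 = 0.093956
Total = 0.140523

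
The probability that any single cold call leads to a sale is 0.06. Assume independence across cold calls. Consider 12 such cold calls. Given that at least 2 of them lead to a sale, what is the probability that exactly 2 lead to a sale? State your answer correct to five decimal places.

0.80212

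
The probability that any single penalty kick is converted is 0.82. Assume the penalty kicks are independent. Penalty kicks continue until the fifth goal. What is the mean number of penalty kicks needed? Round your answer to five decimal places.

Y = total penalty kicks until the fifth success; negative binomial with r=5, p=0.82.
E[Y] = r / p = 5 / 0.82 = 6.0975610

6.09756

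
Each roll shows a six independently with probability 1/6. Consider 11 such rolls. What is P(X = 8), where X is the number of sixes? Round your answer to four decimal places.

0.0001

X ~ Binomial(n=11, p=0.166667).
P(X=8) = C(11,8) · p^8 · (1−p)^3
= 165 · 5.9537e-07 · 0.5787 = 0.000057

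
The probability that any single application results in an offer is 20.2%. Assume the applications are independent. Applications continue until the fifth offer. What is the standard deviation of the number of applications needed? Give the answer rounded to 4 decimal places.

9.8886

Y = total applications until the fifth success; negative binomial with r=5, p=0.202.
SD(Y) = √[r(1−p)/p²] = √(97.784531) = 9.888606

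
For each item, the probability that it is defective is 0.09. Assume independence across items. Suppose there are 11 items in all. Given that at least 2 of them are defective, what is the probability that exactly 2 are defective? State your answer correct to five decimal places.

0.73293

X ~ Binomial(11, 0.09). Want P(X=2 | X≥2) = P(X=2) / P(X≥2).
P(X=2) = C(11,2)·0.09^2·0.91^9 = 0.1906427
P(X≥2) = 1 − 0.3543687 − 0.3855220 = 0.2601094
Ratio = 0.1906427 / 0.2601094 = 0.7329329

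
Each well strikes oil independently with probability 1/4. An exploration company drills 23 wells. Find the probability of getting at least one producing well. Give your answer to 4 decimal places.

0.9987

P(at least one) = 1 − P(none) = 1 − (1 − 0.25)^23
= 1 − 0.001338 = 0.998662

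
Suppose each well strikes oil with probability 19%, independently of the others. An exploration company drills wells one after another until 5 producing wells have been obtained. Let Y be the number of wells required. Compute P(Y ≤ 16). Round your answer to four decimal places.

0.1727

Finishing within 16 wells ⇔ at least 5 successes in the first 16. With X ~ Binomial(16, 0.19), P(Y ≤ 16) = 1 − P(X ≤ 4).
  k=0: C(16,0)·0.19^0·0.81^16 = 0.034337
  k=1: C(16,1)·0.19^1·0.81^15 = 0.128869
  k=2: C(16,2)·0.19^2·0.81^14 = 0.226714
  k=3: C(16,3)·0.19^3·0.81^13 = 0.248173
  k=4: C(16,4)·0.19^4·0.81^12 = 0.189193
1 − 0.827286 = 0.172714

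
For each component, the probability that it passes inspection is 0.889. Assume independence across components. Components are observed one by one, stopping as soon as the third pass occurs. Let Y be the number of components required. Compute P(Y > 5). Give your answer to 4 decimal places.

0.0115

Needing more than 5 components ⇔ fewer than 3 successes in the first 5. With X ~ Binomial(5, 0.889), P(Y > 5) = P(X ≤ 2).
  k=0: C(5,0)·0.889^0·0.111^5 = 0.000017
  k=1: C(5,1)·0.889^1·0.111^4 = 0.000675
  k=2: C(5,2)·0.889^2·0.111^3 = 0.010809
P(X ≤ 2) = 0.011500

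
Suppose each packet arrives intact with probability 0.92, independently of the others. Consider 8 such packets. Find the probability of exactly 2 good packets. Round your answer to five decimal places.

0.00001

X ~ Binomial(n=8, p=0.92).
P(X=2) = C(8,2) · p^2 · (1−p)^6
= 28 · 0.8464 · 2.6214e-07 = 0.0000062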